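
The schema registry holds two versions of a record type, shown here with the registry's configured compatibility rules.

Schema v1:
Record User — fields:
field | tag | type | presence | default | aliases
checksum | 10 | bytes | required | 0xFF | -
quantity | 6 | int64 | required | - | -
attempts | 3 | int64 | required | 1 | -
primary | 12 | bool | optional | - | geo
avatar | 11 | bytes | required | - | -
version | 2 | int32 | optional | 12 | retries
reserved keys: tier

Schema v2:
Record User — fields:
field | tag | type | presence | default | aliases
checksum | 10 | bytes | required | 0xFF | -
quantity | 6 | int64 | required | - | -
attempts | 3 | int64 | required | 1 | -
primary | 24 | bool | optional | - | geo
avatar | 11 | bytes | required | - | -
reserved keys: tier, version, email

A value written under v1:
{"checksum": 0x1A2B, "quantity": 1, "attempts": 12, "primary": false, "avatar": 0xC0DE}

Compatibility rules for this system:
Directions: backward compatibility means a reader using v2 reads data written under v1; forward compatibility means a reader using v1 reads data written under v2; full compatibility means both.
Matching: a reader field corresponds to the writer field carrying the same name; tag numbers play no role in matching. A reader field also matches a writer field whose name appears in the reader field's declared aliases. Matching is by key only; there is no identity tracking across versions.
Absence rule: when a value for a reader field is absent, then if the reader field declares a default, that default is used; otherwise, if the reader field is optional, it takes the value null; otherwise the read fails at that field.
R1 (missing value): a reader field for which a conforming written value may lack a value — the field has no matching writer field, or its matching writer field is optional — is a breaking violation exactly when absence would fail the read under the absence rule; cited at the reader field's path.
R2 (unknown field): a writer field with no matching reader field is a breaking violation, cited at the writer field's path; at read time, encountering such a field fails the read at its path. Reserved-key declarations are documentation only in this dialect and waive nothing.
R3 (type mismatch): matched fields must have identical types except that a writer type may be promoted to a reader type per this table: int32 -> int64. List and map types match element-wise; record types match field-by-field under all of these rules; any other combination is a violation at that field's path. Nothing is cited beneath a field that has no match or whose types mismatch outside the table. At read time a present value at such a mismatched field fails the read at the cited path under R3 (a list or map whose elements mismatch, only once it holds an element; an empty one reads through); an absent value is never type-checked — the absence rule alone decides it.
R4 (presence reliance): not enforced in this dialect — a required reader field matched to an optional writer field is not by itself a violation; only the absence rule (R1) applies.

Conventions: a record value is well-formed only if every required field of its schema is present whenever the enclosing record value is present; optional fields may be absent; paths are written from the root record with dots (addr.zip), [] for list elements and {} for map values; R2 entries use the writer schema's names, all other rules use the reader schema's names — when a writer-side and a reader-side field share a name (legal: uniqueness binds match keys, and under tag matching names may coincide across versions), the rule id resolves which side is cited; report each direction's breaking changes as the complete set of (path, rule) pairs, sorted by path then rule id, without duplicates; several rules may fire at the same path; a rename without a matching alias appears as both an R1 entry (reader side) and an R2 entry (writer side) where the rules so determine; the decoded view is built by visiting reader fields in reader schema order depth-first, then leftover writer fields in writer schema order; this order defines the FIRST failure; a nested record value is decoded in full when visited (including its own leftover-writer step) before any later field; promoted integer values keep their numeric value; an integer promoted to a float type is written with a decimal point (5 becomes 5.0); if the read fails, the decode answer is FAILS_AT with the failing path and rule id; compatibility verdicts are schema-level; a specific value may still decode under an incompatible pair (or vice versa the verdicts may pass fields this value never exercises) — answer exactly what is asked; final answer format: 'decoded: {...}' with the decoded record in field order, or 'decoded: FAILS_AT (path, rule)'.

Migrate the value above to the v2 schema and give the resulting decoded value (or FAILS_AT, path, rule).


each type pair in User: writer, then reader
decode (reader v2):
  checksum := 0x1A2B
  quantity := 1
  attempts := 12
  primary := false
  avatar := 0xC0DE
  => decoded: {"checksum": 0x1A2B, "quantity": 1, "attempts": 12, "primary": false, "avatar": 0xC0DE}
diffs on User not affecting the asked answer:
  field primary in record User: tag 12 changed to 24 -> no rule fires on it and the decoded User view is identical with or without it

decoded: {"checksum": 0x1A2B, "quantity": 1, "attempts": 12, "primary": false, "avatar": 0xC0DE}


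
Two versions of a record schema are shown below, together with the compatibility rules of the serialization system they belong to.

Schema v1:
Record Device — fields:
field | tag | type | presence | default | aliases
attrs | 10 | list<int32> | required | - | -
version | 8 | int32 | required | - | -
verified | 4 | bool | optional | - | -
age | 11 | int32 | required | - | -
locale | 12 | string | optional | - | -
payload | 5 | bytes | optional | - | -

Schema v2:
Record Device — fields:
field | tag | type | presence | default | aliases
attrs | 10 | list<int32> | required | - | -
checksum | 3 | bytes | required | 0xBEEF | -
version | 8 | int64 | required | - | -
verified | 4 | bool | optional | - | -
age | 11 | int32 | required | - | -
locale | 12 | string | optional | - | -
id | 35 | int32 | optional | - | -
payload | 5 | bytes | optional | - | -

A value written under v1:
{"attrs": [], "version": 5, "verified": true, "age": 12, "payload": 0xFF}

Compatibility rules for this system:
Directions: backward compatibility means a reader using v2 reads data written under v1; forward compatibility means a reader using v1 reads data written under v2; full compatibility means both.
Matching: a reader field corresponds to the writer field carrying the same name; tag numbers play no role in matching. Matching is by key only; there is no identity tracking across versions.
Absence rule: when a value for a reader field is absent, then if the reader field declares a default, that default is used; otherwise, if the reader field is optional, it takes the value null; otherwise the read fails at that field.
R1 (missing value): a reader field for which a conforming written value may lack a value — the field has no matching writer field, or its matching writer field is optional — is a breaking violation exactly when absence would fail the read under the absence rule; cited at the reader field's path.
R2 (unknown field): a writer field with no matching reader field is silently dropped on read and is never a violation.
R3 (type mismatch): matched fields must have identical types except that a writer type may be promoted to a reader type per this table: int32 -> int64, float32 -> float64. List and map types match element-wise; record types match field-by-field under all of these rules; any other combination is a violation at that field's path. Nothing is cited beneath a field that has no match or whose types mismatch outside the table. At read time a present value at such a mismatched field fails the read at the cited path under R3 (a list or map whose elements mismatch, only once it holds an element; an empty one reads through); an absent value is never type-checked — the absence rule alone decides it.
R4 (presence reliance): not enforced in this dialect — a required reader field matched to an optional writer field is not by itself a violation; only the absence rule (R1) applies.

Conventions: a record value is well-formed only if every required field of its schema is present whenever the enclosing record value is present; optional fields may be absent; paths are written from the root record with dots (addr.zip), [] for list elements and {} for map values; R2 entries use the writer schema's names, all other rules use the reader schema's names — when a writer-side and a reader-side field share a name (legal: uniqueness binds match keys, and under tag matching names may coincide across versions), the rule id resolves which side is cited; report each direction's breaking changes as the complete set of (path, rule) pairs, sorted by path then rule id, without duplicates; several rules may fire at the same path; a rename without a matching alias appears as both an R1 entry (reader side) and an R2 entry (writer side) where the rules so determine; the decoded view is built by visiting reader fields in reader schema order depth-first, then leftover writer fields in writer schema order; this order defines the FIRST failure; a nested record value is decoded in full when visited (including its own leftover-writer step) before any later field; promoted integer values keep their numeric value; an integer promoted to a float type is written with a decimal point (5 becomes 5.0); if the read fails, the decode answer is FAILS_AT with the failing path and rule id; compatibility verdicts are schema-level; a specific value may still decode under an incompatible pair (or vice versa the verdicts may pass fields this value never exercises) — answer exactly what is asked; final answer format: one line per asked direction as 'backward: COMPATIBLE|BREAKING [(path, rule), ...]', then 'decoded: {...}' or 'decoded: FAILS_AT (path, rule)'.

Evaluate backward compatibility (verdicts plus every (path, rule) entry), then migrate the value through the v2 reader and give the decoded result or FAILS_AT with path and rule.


the writer's type comes first in each Device pair
backward for Device (reader v2, writer v1):
  attrs: list<int32> -> list<int32>, writer required; from attrs
  checksum: no writer-side match
  version: int32 -> int64, writer required; from version
  verified: bool -> bool, writer optional; from verified
  age: int32 -> int32, writer required; from age
  locale: string -> string, writer optional; from locale
  id: no writer-side match
  payload: bytes -> bytes, writer optional; from payload
  => backward verdict for Device: COMPATIBLE, no violations
migrating the Device value to v2:
  attrs := []
  checksum := 0xBEEF (no value, default fills)
  version := 5 (int32 -> int64)
  verified := true
  age := 12
  locale := null (not supplied -> null)
  id := null (not supplied -> null)
  payload := 0xFF
  => decoded: {"attrs": [], "checksum": 0xBEEF, "version": 5, "verified": true, "age": 12, "locale": null, "id": null, "payload": 0xFF}
the other Device changes do not affect what is asked:
  field version in record Device: type int32 changed to int64 -> matters only for Device's forward compatibility — outside the asked direction

backward: COMPATIBLE []; decoded: {"attrs": [], "checksum": 0xBEEF, "version": 5, "verified": true, "age": 12, "locale": null, "id": null, "payload": 0xFF}


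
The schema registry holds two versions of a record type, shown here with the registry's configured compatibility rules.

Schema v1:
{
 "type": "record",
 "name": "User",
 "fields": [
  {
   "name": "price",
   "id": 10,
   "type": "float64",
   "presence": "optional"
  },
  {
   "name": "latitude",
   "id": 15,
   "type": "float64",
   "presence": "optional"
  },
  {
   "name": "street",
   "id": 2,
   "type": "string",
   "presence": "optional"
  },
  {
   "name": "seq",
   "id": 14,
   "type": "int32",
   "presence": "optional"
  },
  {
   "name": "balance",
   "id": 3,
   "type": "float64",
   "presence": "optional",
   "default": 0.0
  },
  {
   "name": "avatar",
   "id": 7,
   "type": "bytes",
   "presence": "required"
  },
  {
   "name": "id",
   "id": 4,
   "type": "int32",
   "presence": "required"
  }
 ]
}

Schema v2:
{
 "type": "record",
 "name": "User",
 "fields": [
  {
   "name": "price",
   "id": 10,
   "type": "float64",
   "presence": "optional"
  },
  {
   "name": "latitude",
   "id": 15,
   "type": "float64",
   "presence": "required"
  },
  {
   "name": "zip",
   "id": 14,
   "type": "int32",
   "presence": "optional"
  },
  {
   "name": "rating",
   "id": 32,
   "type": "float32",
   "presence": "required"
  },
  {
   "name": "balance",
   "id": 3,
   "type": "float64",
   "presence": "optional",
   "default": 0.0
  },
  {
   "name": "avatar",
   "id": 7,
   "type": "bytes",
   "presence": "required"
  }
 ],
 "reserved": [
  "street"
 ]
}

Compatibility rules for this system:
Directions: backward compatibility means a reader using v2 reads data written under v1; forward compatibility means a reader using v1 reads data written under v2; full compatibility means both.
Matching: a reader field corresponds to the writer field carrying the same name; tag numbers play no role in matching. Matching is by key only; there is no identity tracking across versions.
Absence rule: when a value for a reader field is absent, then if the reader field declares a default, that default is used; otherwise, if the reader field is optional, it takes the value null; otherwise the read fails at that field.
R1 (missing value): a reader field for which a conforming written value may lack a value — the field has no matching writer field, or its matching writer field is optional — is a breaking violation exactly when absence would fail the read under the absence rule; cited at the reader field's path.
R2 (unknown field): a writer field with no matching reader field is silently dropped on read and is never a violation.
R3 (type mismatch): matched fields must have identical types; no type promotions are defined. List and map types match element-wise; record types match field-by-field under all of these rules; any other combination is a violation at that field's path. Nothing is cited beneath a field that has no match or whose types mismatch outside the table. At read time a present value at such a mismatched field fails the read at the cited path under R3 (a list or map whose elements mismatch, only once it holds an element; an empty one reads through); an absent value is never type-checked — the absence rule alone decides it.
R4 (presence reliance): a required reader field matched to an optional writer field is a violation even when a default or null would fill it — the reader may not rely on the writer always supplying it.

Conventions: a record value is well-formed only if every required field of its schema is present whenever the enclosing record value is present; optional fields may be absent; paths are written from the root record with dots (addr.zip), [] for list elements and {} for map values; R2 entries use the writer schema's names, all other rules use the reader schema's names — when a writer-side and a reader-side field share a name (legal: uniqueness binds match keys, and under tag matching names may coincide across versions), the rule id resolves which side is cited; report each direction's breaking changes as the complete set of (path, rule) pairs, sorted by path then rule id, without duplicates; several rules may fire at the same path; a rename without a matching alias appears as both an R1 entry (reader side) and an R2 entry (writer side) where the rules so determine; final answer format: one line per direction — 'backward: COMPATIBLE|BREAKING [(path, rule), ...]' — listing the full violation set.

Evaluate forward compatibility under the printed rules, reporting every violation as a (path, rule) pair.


forward: BREAKING [(id, R1)]

each type pair in User: writer, then reader
forward on User — v1 reading data written by v2:
  price <- price (float64 -> float64, writer optional)
  latitude <- latitude (float64 -> float64, writer required)
  street has no writer counterpart
  seq has no writer counterpart
  balance <- balance (float64 -> float64, writer optional)
  avatar <- avatar (bytes -> bytes, writer required)
  id has no writer counterpart
  leftover writer field: zip
  leftover writer field: rating
  breaking: (id, R1)
  forward on User therefore BREAKING (1)
the rest of the User diff is inert for this question:
  renamed field seq to zip in record User -> no rule fires on it in User's dialect; the asked verdict holds
  field latitude in record User: optional changed to required -> its effect on User is confined to the backward direction, not asked
  removed field street from record User (its key "street" joins the reserved list) -> no rule fires on it in User's dialect; the asked verdict holds
  added field rating to record User: required float32, tag 32 (in v2 it sits immediately before balance) -> its effect on User is confined to the backward direction, not asked


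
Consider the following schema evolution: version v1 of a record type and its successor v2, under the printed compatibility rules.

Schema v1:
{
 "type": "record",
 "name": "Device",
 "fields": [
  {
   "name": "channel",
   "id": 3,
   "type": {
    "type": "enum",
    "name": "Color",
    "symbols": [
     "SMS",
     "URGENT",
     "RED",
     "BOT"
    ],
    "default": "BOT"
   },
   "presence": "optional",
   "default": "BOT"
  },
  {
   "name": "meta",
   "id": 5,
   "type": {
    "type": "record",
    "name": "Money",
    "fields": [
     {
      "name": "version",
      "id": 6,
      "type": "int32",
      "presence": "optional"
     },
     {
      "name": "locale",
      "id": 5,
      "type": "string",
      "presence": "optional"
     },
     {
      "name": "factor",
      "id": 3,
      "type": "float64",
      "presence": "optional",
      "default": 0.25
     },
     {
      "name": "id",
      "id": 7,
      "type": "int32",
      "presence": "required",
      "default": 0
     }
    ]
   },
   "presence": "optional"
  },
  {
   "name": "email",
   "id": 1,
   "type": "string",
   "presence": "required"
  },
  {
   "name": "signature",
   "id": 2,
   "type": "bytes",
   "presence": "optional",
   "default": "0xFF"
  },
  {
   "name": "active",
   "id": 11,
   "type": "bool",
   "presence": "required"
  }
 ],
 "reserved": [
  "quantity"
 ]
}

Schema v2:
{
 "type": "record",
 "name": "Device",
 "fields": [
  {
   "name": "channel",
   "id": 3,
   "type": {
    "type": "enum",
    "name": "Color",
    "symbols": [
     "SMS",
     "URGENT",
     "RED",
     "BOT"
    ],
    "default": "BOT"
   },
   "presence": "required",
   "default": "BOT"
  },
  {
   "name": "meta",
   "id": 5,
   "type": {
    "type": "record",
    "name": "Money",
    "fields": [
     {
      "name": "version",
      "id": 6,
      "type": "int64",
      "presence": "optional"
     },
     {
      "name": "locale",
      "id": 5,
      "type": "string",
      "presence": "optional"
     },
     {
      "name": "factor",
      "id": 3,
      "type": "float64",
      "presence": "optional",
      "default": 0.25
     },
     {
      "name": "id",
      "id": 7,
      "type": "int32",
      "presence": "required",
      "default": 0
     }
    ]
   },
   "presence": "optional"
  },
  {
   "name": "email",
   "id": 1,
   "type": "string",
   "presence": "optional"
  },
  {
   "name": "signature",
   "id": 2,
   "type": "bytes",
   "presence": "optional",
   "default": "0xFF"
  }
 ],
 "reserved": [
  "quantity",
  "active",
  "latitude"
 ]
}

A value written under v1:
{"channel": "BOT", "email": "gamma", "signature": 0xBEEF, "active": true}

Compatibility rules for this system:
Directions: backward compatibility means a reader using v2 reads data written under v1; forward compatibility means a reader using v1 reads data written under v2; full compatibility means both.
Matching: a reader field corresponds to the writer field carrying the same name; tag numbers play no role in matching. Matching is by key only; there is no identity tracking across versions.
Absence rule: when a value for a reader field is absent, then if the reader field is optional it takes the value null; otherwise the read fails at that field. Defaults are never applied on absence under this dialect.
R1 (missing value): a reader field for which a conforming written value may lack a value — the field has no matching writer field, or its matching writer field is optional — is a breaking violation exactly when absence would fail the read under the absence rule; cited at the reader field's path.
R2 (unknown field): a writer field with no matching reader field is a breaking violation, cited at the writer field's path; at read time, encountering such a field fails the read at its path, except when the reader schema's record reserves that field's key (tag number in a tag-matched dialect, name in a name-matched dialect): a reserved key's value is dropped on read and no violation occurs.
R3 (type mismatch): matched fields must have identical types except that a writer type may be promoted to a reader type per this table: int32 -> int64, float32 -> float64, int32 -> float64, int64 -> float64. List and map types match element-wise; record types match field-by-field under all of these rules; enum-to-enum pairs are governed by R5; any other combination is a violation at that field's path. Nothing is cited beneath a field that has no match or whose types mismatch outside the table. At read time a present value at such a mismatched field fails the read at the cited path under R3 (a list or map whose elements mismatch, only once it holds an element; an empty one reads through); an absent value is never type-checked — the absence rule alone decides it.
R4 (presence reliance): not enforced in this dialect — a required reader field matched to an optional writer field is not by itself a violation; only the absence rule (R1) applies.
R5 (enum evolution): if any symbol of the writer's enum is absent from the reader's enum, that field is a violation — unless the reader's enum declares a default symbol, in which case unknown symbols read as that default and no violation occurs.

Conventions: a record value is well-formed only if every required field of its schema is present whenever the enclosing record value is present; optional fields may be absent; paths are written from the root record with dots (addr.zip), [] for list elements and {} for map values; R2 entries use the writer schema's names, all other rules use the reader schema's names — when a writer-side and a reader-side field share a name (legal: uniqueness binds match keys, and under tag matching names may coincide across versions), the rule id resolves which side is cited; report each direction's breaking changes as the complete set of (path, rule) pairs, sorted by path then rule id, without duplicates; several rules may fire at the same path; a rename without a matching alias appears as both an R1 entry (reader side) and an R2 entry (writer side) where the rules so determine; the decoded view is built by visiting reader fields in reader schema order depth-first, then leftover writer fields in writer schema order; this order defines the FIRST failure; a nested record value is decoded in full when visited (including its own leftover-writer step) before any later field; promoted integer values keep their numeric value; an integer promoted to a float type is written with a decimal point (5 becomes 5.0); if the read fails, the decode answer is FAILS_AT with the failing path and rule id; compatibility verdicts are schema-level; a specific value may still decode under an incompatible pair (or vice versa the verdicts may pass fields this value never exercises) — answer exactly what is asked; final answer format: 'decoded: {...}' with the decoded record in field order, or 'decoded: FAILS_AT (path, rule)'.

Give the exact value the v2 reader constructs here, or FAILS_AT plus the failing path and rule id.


decoded: {"channel": "BOT", "meta": null, "email": "gamma", "signature": 0xBEEF}

the writer's type comes first in each Device pair
migrating the Device value to v2:
  channel := "BOT"
  meta := null (not supplied -> null)
  email := "gamma"
  signature := 0xBEEF
  writer active: reserved -> dropped
  => decoded: {"channel": "BOT", "meta": null, "email": "gamma", "signature": 0xBEEF}
ruling out the remaining Device differences:
  field channel in record Device: optional changed to required -> matters for Device compatibility verdicts, not for this value's decode
  field email in record Device: required changed to optional -> matters for Device compatibility verdicts, not for this value's decode
  field version in record Money: type int32 changed to int64 -> matters for Device compatibility verdicts, not for this value's decode


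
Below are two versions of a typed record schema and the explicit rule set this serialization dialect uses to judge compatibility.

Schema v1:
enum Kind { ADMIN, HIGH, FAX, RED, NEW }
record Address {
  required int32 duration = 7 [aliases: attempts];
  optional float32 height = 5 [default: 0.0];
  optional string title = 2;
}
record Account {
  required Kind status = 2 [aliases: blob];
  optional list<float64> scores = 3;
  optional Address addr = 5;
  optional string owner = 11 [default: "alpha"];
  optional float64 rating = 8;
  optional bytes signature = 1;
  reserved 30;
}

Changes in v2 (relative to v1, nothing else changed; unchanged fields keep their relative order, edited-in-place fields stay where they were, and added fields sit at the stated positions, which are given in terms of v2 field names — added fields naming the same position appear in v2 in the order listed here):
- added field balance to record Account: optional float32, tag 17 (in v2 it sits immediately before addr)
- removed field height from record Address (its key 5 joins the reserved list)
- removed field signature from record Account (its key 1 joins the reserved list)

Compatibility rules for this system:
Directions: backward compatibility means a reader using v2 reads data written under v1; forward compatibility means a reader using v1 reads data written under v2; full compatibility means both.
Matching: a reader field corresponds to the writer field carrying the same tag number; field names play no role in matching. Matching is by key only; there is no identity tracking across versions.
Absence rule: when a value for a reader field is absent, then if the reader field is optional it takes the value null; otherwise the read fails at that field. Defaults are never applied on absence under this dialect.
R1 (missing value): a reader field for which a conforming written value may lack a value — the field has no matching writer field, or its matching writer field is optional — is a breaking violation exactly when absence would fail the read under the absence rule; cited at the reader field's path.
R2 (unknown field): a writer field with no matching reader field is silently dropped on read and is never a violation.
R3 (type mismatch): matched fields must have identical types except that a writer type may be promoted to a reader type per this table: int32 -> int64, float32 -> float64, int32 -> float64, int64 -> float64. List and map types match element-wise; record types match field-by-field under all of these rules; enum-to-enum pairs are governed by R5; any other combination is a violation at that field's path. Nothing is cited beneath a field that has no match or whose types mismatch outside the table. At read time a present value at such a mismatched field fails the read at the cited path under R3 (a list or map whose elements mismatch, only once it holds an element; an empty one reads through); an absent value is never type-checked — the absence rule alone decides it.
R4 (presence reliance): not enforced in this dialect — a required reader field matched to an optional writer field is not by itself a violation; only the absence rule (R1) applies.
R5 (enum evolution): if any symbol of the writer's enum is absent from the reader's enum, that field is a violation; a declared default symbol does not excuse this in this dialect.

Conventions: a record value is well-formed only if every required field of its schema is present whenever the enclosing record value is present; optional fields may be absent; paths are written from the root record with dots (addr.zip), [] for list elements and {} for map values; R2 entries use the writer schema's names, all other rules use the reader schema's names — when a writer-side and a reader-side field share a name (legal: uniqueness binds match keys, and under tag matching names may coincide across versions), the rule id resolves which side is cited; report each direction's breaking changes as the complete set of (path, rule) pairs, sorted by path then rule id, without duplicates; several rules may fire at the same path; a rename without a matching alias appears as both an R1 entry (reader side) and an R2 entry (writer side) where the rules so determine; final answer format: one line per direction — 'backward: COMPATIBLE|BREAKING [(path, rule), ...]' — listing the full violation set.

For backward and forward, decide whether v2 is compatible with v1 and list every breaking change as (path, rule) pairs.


in Account below, arrows point writer -> reader
backward analysis of Account with v2 as reader and v1 as writer:
  status: Kind -> Kind, writer required; from status
  scores: list<float64> -> list<float64>, writer optional; from scores
  balance: no writer-side match
  addr: Address -> Address, writer optional; from addr
  owner: string -> string, writer optional; from owner
  rating: float64 -> float64, writer optional; from rating
  leftover writer field: signature
  addr.duration: int32 -> int32, writer required; from addr.duration
  addr.title: string -> string, writer optional; from addr.title
  leftover writer field: addr.height
  nothing fires on Account: backward is COMPATIBLE
forward analysis of Account with v1 as reader and v2 as writer:
  status: Kind -> Kind, writer required; from status
  scores: list<float64> -> list<float64>, writer optional; from scores
  addr: Address -> Address, writer optional; from addr
  owner: string -> string, writer optional; from owner
  rating: float64 -> float64, writer optional; from rating
  signature: no writer-side match
  leftover writer field: balance
  addr.duration: int32 -> int32, writer required; from addr.duration
  addr.height: no writer-side match
  addr.title: string -> string, writer optional; from addr.title
  nothing fires on Account: forward is COMPATIBLE

backward: COMPATIBLE []; forward: COMPATIBLE []


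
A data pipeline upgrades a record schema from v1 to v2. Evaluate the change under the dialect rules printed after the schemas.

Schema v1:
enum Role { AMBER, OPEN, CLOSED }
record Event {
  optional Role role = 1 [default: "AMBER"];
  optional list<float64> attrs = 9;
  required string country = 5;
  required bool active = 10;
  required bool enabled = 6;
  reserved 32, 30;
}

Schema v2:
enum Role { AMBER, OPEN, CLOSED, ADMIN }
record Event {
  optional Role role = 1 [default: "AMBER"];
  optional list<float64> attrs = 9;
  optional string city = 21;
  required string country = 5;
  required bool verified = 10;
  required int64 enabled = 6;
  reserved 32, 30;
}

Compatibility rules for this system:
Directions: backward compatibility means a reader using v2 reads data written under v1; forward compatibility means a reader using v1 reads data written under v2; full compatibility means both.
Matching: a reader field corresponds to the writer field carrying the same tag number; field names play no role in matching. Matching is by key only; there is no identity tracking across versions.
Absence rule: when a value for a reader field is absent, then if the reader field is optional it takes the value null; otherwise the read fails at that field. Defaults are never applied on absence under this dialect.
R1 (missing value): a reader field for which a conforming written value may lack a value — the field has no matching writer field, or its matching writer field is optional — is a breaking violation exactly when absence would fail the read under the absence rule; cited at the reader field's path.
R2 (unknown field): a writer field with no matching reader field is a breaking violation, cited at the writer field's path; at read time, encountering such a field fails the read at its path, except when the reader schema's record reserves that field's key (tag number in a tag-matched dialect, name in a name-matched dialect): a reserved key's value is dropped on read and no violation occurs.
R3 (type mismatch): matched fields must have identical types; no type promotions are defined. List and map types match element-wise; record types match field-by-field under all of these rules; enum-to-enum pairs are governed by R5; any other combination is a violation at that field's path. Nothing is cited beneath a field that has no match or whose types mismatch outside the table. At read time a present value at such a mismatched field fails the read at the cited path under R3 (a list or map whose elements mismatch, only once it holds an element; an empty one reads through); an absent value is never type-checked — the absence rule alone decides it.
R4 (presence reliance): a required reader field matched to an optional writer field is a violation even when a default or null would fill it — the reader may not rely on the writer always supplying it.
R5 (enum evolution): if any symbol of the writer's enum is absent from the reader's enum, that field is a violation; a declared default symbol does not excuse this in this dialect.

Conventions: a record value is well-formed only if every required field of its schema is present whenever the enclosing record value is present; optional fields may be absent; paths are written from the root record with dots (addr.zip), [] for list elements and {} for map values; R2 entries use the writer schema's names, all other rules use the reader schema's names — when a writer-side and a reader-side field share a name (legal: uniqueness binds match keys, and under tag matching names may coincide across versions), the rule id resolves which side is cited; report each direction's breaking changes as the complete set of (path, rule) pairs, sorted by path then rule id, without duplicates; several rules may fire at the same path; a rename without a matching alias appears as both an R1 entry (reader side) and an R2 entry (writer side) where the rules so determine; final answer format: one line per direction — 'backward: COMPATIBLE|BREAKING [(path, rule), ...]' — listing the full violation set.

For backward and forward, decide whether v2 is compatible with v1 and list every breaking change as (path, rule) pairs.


the writer's type comes first in each Event pair
backward for Event (reader v2, writer v1):
  role <- role (Role -> Role, writer optional)
  attrs <- attrs (list<float64> -> list<float64>, writer optional)
  city has no writer counterpart
  country <- country (string -> string, writer required)
  verified <- active (bool -> bool, writer required)
  enabled <- enabled (bool -> int64, writer required)
  violation R3 at enabled
  => 1 violation(s): backward is BREAKING for Event
forward for Event (reader v1, writer v2):
  role <- role (Role -> Role, writer optional)
  attrs <- attrs (list<float64> -> list<float64>, writer optional)
  country <- country (string -> string, writer required)
  active <- verified (bool -> bool, writer required)
  enabled <- enabled (int64 -> bool, writer required)
  leftover writer field: city
  violation R2 at city
  violation R3 at enabled
  violation R5 at role
  => 3 violation(s): forward is BREAKING for Event

backward: BREAKING [(enabled, R3)]; forward: BREAKING [(city, R2), (enabled, R3), (role, R5)]


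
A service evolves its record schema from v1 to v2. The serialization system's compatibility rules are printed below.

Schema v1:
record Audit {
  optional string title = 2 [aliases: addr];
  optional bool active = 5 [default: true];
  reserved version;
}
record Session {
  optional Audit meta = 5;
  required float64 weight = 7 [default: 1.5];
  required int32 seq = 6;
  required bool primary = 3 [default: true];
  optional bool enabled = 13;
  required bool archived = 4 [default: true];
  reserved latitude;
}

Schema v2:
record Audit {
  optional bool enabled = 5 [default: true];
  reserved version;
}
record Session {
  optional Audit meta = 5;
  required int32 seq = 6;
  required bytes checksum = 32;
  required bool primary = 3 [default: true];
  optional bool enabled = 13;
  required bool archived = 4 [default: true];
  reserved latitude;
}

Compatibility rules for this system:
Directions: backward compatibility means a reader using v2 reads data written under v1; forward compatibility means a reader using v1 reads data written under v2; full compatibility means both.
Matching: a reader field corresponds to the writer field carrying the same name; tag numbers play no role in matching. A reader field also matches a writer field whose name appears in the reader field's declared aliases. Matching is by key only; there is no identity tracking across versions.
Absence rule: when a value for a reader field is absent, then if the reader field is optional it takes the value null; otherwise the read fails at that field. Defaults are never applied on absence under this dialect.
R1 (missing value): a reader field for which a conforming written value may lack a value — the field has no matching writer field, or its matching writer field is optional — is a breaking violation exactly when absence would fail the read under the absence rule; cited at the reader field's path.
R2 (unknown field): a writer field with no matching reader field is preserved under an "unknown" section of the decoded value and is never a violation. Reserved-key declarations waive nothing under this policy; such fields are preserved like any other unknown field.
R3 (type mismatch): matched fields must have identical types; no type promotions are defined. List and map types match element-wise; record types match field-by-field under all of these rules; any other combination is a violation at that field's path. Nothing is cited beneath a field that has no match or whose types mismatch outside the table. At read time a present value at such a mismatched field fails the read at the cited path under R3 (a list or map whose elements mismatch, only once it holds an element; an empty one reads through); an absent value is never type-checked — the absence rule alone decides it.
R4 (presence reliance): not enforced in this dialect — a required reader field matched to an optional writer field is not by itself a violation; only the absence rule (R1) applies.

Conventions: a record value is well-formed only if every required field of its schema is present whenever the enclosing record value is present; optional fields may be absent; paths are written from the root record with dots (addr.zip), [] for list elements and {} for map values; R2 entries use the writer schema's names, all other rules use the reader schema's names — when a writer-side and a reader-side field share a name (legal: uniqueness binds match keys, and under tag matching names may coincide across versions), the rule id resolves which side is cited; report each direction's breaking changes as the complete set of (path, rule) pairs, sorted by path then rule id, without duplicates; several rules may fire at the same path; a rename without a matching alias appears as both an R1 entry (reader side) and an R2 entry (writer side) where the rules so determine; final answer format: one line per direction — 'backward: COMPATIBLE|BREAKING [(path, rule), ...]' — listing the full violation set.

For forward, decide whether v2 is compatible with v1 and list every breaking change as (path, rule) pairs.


forward: BREAKING [(weight, R1)]

in Session below, arrows point writer -> reader
checking forward for Session: reader v1 against writer v2:
  meta: paired with writer meta (Audit -> Audit; writer optional)
  weight has no writer counterpart
  seq: paired with writer seq (int32 -> int32; writer required)
  primary: paired with writer primary (bool -> bool; writer required)
  enabled: paired with writer enabled (bool -> bool; writer optional)
  archived: paired with writer archived (bool -> bool; writer required)
  checksum (writer side), unknown to reader
  meta.title has no writer counterpart
  meta.active has no writer counterpart
  meta.enabled (writer side), unknown to reader
  violation R1 at weight
  => 1 violation(s): forward is BREAKING for Session
the rest of the Session diff is inert for this question:
  renamed field active to enabled in record Audit -> triggers nothing under Session's printed rules — same verdict
  removed field title from record Audit -> triggers nothing under Session's printed rules — same verdict
  added field checksum to record Session: required bytes, tag 32 (in v2 it sits immediately before primary) -> affects backward compatibility only, which is not asked
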